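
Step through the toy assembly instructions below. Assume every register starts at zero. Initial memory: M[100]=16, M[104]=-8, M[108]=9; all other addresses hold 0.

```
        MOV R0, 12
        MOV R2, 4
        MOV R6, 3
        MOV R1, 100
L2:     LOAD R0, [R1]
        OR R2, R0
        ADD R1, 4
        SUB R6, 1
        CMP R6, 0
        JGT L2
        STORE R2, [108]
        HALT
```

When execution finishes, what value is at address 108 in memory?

-3

MOV R0, 12 → R0=12
MOV R2, 4 → R2=4
MOV R6, 3 → R6=3
MOV R1, 100 → R1=100
LOAD R0, [R1] → R0=M[100]=16
OR R2, R0 → R2=4|16=20
ADD R1, 4 → R1=100+4=104
SUB R6, 1 → R6=3-1=2
CMP R6, 0  (cmp 2,0)
JGT L2: taken
LOAD R0, [R1] → R0=M[104]=-8
OR R2, R0 → R2=20|(-8)=-4
ADD R1, 4 → R1=104+4=108
SUB R6, 1 → R6=2-1=1
CMP R6, 0  (cmp 1,0)
JGT L2: taken
LOAD R0, [R1] → R0=M[108]=9
OR R2, R0 → R2=(-4)|9=-3
ADD R1, 4 → R1=108+4=112
SUB R6, 1 → R6=1-1=0
CMP R6, 0  (cmp 0,0)
JGT L2: not taken
STORE R2, [108] → M[108]=-3
halt.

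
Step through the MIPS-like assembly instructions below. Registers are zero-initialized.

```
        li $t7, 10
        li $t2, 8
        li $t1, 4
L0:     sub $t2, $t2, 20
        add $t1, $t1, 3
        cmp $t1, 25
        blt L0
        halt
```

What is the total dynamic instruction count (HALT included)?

32

$t7=10
$t2=8
$t1=4
$t2=8-20=-12
$t1=4+3=7
cmp $t1, 25  (cmp 7,25)
blt L0: taken
$t2=(-12)-20=-32
$t1=7+3=10
cmp $t1, 25  (cmp 10,25)
blt L0: taken
$t2=(-32)-20=-52
$t1=10+3=13
cmp $t1, 25  (cmp 13,25)
blt L0: taken
$t2=(-52)-20=-72
$t1=13+3=16
cmp $t1, 25  (cmp 16,25)
blt L0: taken
$t2=(-72)-20=-92
$t1=16+3=19
cmp $t1, 25  (cmp 19,25)
blt L0: taken
$t2=(-92)-20=-112
$t1=19+3=22
cmp $t1, 25  (cmp 22,25)
blt L0: taken
$t2=(-112)-20=-132
$t1=22+3=25
cmp $t1, 25  (cmp 25,25)
blt L0: not taken
halt.
Total executed instructions: 32.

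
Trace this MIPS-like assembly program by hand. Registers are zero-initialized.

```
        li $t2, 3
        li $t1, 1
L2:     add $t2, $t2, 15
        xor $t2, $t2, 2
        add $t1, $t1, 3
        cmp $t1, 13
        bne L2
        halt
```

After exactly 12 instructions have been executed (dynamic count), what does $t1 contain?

$t2=3
$t1=1
$t2=3+15=18
$t2=18^2=16
$t1=1+3=4
cmp $t1, 13  (cmp 4,13)
bne L2: taken
$t2=16+15=31
$t2=31^2=29
$t1=4+3=7
cmp $t1, 13  (cmp 7,13)
bne L2: taken
After step 12: $t1 = 7.

7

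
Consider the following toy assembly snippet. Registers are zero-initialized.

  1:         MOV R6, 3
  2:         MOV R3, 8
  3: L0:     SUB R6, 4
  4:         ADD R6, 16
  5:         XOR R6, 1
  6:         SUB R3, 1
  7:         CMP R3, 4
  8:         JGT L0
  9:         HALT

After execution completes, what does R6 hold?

after MOV R6, 3: R6=3
after MOV R3, 8: R3=8
after SUB R6, 4: R6=3-4=-1
after ADD R6, 16: R6=(-1)+16=15
after XOR R6, 1: R6=15^1=14
after SUB R3, 1: R3=8-1=7
CMP R3, 4  (cmp 7,4)
JGT L0: taken
after SUB R6, 4: R6=14-4=10
after ADD R6, 16: R6=10+16=26
after XOR R6, 1: R6=26^1=27
after SUB R3, 1: R3=7-1=6
CMP R3, 4  (cmp 6,4)
JGT L0: taken
after SUB R6, 4: R6=27-4=23
after ADD R6, 16: R6=23+16=39
after XOR R6, 1: R6=39^1=38
after SUB R3, 1: R3=6-1=5
CMP R3, 4  (cmp 5,4)
JGT L0: taken
after SUB R6, 4: R6=38-4=34
after ADD R6, 16: R6=34+16=50
after XOR R6, 1: R6=50^1=51
after SUB R3, 1: R3=5-1=4
CMP R3, 4  (cmp 4,4)
JGT L0: not taken
halt.

51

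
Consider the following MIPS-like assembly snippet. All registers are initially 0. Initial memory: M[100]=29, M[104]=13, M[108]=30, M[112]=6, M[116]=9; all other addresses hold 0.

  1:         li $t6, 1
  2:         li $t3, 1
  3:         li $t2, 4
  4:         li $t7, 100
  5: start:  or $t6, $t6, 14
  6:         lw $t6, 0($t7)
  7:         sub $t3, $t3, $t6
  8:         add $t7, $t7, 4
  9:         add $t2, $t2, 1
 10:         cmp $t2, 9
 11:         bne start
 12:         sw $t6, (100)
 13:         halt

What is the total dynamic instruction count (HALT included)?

41

li $t6, 1 → $t6=1
li $t3, 1 → $t3=1
li $t2, 4 → $t2=4
li $t7, 100 → $t7=100
or $t6, $t6, 14 → $t6=1|14=15
lw $t6, 0($t7) → $t6=M[100]=29
sub $t3, $t3, $t6 → $t3=1-29=-28
add $t7, $t7, 4 → $t7=100+4=104
add $t2, $t2, 1 → $t2=4+1=5
cmp $t2, 9  (cmp 5,9)
bne start: taken
or $t6, $t6, 14 → $t6=29|14=31
lw $t6, 0($t7) → $t6=M[104]=13
sub $t3, $t3, $t6 → $t3=(-28)-13=-41
add $t7, $t7, 4 → $t7=104+4=108
add $t2, $t2, 1 → $t2=5+1=6
cmp $t2, 9  (cmp 6,9)
bne start: taken
or $t6, $t6, 14 → $t6=13|14=15
lw $t6, 0($t7) → $t6=M[108]=30
sub $t3, $t3, $t6 → $t3=(-41)-30=-71
add $t7, $t7, 4 → $t7=108+4=112
add $t2, $t2, 1 → $t2=6+1=7
cmp $t2, 9  (cmp 7,9)
bne start: taken
or $t6, $t6, 14 → $t6=30|14=30
lw $t6, 0($t7) → $t6=M[112]=6
sub $t3, $t3, $t6 → $t3=(-71)-6=-77
add $t7, $t7, 4 → $t7=112+4=116
add $t2, $t2, 1 → $t2=7+1=8
cmp $t2, 9  (cmp 8,9)
bne start: taken
or $t6, $t6, 14 → $t6=6|14=14
lw $t6, 0($t7) → $t6=M[116]=9
sub $t3, $t3, $t6 → $t3=(-77)-9=-86
add $t7, $t7, 4 → $t7=116+4=120
add $t2, $t2, 1 → $t2=8+1=9
cmp $t2, 9  (cmp 9,9)
bne start: not taken
sw $t6, (100) → M[100]=9
halt.
Total executed instructions: 41.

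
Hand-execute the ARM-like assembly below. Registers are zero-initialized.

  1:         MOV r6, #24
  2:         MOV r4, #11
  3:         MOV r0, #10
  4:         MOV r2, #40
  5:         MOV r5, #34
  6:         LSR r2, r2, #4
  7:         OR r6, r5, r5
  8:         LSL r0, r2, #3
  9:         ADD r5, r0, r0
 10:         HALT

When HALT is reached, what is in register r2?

after MOV r6, #24: r6=24
after MOV r4, #11: r4=11
after MOV r0, #10: r0=10
after MOV r2, #40: r2=40
after MOV r5, #34: r5=34
after LSR r2, r2, #4: r2=40>>4=2
after OR r6, r5, r5: r6=34|34=34
after LSL r0, r2, #3: r0=2<<3=16
after ADD r5, r0, r0: r5=16+16=32
halt.

2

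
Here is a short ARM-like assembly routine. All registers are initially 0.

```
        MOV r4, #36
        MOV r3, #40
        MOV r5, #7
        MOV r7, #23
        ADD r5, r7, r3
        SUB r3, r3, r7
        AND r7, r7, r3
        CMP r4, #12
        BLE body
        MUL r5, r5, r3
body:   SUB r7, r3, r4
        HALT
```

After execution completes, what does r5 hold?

1071

r4=36
r3=40
r5=7
r7=23
r5=23+40=63
r3=40-23=17
r7=23&17=17
CMP r4, #12  (cmp 36,12)
BLE body: not taken
r5=63*17=1071
r7=17-36=-19
halt.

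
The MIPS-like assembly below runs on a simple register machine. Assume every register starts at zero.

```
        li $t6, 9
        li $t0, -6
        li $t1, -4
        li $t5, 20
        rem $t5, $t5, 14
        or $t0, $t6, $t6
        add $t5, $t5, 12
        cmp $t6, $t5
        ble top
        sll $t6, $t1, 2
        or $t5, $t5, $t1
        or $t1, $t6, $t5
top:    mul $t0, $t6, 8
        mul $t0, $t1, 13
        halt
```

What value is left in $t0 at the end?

after li $t6, 9: $t6=9
after li $t0, -6: $t0=-6
after li $t1, -4: $t1=-4
after li $t5, 20: $t5=20
after rem $t5, $t5, 14: $t5=20%14=6
after or $t0, $t6, $t6: $t0=9|9=9
after add $t5, $t5, 12: $t5=6+12=18
cmp $t6, $t5  (cmp 9,18)
ble top: taken
after mul $t0, $t6, 8: $t0=9*8=72
after mul $t0, $t1, 13: $t0=(-4)*13=-52
halt.

-52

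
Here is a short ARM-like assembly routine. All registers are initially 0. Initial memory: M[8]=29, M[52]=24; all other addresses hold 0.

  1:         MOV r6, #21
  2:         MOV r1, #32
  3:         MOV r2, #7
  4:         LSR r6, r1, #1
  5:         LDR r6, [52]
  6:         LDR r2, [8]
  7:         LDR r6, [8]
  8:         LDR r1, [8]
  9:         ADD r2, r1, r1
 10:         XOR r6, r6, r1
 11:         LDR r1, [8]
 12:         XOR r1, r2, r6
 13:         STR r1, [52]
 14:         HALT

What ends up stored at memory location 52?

58

MOV r6, #21 → r6=21
MOV r1, #32 → r1=32
MOV r2, #7 → r2=7
LSR r6, r1, #1 → r6=32>>1=16
LDR r6, [52] → r6=M[52]=24
LDR r2, [8] → r2=M[8]=29
LDR r6, [8] → r6=M[8]=29
LDR r1, [8] → r1=M[8]=29
ADD r2, r1, r1 → r2=29+29=58
XOR r6, r6, r1 → r6=29^29=0
LDR r1, [8] → r1=M[8]=29
XOR r1, r2, r6 → r1=58^0=58
STR r1, [52] → M[52]=58
halt.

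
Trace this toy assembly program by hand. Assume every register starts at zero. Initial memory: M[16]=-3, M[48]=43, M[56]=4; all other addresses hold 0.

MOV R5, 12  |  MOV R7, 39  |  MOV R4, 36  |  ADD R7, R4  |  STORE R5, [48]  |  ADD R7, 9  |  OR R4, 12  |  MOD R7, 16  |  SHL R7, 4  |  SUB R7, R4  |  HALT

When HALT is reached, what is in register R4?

44

MOV R5, 12 → R5=12
MOV R7, 39 → R7=39
MOV R4, 36 → R4=36
ADD R7, R4 → R7=39+36=75
STORE R5, [48] → M[48]=12
ADD R7, 9 → R7=75+9=84
OR R4, 12 → R4=36|12=44
MOD R7, 16 → R7=84%16=4
SHL R7, 4 → R7=4<<4=64
SUB R7, R4 → R7=64-44=20
halt.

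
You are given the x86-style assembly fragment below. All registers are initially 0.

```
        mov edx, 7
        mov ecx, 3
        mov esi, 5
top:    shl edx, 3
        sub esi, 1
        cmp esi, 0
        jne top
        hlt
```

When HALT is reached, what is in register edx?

mov edx, 7 → edx=7
mov ecx, 3 → ecx=3
mov esi, 5 → esi=5
shl edx, 3 → edx=7<<3=56
sub esi, 1 → esi=5-1=4
cmp esi, 0  (cmp 4,0)
jne top: taken
shl edx, 3 → edx=56<<3=448
sub esi, 1 → esi=4-1=3
cmp esi, 0  (cmp 3,0)
jne top: taken
shl edx, 3 → edx=448<<3=3584
sub esi, 1 → esi=3-1=2
cmp esi, 0  (cmp 2,0)
jne top: taken
shl edx, 3 → edx=3584<<3=28672
sub esi, 1 → esi=2-1=1
cmp esi, 0  (cmp 1,0)
jne top: taken
shl edx, 3 → edx=28672<<3=229376
sub esi, 1 → esi=1-1=0
cmp esi, 0  (cmp 0,0)
jne top: not taken
halt.

229376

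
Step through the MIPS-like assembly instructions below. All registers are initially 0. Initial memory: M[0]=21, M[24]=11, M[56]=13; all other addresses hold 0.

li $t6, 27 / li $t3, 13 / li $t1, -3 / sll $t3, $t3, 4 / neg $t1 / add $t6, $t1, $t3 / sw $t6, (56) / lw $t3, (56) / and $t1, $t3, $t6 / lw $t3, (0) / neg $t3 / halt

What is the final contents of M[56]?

211

after li $t6, 27: $t6=27
after li $t3, 13: $t3=13
after li $t1, -3: $t1=-3
after sll $t3, $t3, 4: $t3=13<<4=208
after neg $t1: $t1=-(-3)=3
after add $t6, $t1, $t3: $t6=3+208=211
sw $t6, (56) → M[56]=211
after lw $t3, (56): $t3=M[56]=211
after and $t1, $t3, $t6: $t1=211&211=211
after lw $t3, (0): $t3=M[0]=21
after neg $t3: $t3=-(21)=-21
halt.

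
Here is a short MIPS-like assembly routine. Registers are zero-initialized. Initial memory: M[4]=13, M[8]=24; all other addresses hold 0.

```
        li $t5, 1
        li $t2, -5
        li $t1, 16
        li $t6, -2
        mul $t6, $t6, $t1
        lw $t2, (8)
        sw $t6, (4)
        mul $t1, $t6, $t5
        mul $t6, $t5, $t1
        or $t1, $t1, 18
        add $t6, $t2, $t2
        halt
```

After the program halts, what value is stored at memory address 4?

after li $t5, 1: $t5=1
after li $t2, -5: $t2=-5
after li $t1, 16: $t1=16
after li $t6, -2: $t6=-2
after mul $t6, $t6, $t1: $t6=(-2)*16=-32
after lw $t2, (8): $t2=M[8]=24
sw $t6, (4) → M[4]=-32
after mul $t1, $t6, $t5: $t1=(-32)*1=-32
after mul $t6, $t5, $t1: $t6=1*(-32)=-32
after or $t1, $t1, 18: $t1=(-32)|18=-14
after add $t6, $t2, $t2: $t6=24+24=48
halt.

-32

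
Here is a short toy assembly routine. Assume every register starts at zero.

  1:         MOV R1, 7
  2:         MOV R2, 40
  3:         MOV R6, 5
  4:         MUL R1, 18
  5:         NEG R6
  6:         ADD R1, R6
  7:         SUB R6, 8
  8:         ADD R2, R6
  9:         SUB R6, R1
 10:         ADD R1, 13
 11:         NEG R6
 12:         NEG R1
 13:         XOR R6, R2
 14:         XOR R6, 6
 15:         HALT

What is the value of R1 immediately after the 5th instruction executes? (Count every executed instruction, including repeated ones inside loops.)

126

after MOV R1, 7: R1=7
after MOV R2, 40: R2=40
after MOV R6, 5: R6=5
after MUL R1, 18: R1=7*18=126
after NEG R6: R6=-(5)=-5
After step 5: R1 = 126.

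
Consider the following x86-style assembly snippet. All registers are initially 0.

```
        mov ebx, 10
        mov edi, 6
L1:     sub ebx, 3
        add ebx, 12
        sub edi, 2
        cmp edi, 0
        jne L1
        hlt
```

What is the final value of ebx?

37

mov ebx, 10 → ebx=10
mov edi, 6 → edi=6
sub ebx, 3 → ebx=10-3=7
add ebx, 12 → ebx=7+12=19
sub edi, 2 → edi=6-2=4
cmp edi, 0  (cmp 4,0)
jne L1: taken
sub ebx, 3 → ebx=19-3=16
add ebx, 12 → ebx=16+12=28
sub edi, 2 → edi=4-2=2
cmp edi, 0  (cmp 2,0)
jne L1: taken
sub ebx, 3 → ebx=28-3=25
add ebx, 12 → ebx=25+12=37
sub edi, 2 → edi=2-2=0
cmp edi, 0  (cmp 0,0)
jne L1: not taken
halt.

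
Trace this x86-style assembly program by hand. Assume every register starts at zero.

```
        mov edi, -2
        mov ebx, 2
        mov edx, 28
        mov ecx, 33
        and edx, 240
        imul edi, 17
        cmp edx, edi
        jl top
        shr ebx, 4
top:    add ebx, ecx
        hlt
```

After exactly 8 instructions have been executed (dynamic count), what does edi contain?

-34

after mov edi, -2: edi=-2
after mov ebx, 2: ebx=2
after mov edx, 28: edx=28
after mov ecx, 33: ecx=33
after and edx, 240: edx=28&240=16
after imul edi, 17: edi=(-2)*17=-34
cmp edx, edi  (cmp 16,-34)
jl top: not taken
After step 8: edi = -34.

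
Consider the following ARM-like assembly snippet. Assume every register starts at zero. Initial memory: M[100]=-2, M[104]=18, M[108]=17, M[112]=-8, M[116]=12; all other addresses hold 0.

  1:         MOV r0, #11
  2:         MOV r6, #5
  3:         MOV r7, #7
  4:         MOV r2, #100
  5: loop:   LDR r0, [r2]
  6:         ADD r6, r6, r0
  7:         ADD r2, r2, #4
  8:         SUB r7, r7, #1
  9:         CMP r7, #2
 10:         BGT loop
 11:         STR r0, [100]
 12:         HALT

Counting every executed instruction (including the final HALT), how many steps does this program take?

after MOV r0, #11: r0=11
after MOV r6, #5: r6=5
after MOV r7, #7: r7=7
after MOV r2, #100: r2=100
after LDR r0, [r2]: r0=M[100]=-2
after ADD r6, r6, r0: r6=5+(-2)=3
after ADD r2, r2, #4: r2=100+4=104
after SUB r7, r7, #1: r7=7-1=6
CMP r7, #2  (cmp 6,2)
BGT loop: taken
after LDR r0, [r2]: r0=M[104]=18
after ADD r6, r6, r0: r6=3+18=21
after ADD r2, r2, #4: r2=104+4=108
after SUB r7, r7, #1: r7=6-1=5
CMP r7, #2  (cmp 5,2)
BGT loop: taken
after LDR r0, [r2]: r0=M[108]=17
after ADD r6, r6, r0: r6=21+17=38
after ADD r2, r2, #4: r2=108+4=112
after SUB r7, r7, #1: r7=5-1=4
CMP r7, #2  (cmp 4,2)
BGT loop: taken
after LDR r0, [r2]: r0=M[112]=-8
after ADD r6, r6, r0: r6=38+(-8)=30
after ADD r2, r2, #4: r2=112+4=116
after SUB r7, r7, #1: r7=4-1=3
CMP r7, #2  (cmp 3,2)
BGT loop: taken
after LDR r0, [r2]: r0=M[116]=12
after ADD r6, r6, r0: r6=30+12=42
after ADD r2, r2, #4: r2=116+4=120
after SUB r7, r7, #1: r7=3-1=2
CMP r7, #2  (cmp 2,2)
BGT loop: not taken
STR r0, [100] → M[100]=12
halt.
Total executed instructions: 36.

36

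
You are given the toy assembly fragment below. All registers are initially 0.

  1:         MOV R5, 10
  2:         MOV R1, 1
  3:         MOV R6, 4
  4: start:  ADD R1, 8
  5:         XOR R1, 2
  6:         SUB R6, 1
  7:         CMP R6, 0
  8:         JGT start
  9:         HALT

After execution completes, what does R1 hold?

after MOV R5, 10: R5=10
after MOV R1, 1: R1=1
after MOV R6, 4: R6=4
after ADD R1, 8: R1=1+8=9
after XOR R1, 2: R1=9^2=11
after SUB R6, 1: R6=4-1=3
CMP R6, 0  (cmp 3,0)
JGT start: taken
after ADD R1, 8: R1=11+8=19
after XOR R1, 2: R1=19^2=17
after SUB R6, 1: R6=3-1=2
CMP R6, 0  (cmp 2,0)
JGT start: taken
after ADD R1, 8: R1=17+8=25
after XOR R1, 2: R1=25^2=27
after SUB R6, 1: R6=2-1=1
CMP R6, 0  (cmp 1,0)
JGT start: taken
after ADD R1, 8: R1=27+8=35
after XOR R1, 2: R1=35^2=33
after SUB R6, 1: R6=1-1=0
CMP R6, 0  (cmp 0,0)
JGT start: not taken
halt.

33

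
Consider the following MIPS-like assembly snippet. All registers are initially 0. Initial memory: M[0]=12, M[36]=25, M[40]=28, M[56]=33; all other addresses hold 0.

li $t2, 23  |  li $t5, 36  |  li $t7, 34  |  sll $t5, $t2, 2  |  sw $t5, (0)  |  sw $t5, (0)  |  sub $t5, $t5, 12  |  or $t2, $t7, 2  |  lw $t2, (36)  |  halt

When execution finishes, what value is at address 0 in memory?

92

after li $t2, 23: $t2=23
after li $t5, 36: $t5=36
after li $t7, 34: $t7=34
after sll $t5, $t2, 2: $t5=23<<2=92
sw $t5, (0) → M[0]=92
sw $t5, (0) → M[0]=92
after sub $t5, $t5, 12: $t5=92-12=80
after or $t2, $t7, 2: $t2=34|2=34
after lw $t2, (36): $t2=M[36]=25
halt.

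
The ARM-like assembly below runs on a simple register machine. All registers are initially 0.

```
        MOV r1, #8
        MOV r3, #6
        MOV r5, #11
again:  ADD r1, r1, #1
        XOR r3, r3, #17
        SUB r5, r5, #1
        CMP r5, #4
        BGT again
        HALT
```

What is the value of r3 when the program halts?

23

r1=8
r3=6
r5=11
r1=8+1=9
r3=6^17=23
r5=11-1=10
CMP r5, #4  (cmp 10,4)
BGT again: taken
r1=9+1=10
r3=23^17=6
r5=10-1=9
CMP r5, #4  (cmp 9,4)
BGT again: taken
r1=10+1=11
r3=6^17=23
r5=9-1=8
CMP r5, #4  (cmp 8,4)
BGT again: taken
r1=11+1=12
r3=23^17=6
r5=8-1=7
CMP r5, #4  (cmp 7,4)
BGT again: taken
r1=12+1=13
r3=6^17=23
r5=7-1=6
CMP r5, #4  (cmp 6,4)
BGT again: taken
r1=13+1=14
r3=23^17=6
r5=6-1=5
CMP r5, #4  (cmp 5,4)
BGT again: taken
r1=14+1=15
r3=6^17=23
r5=5-1=4
CMP r5, #4  (cmp 4,4)
BGT again: not taken
halt.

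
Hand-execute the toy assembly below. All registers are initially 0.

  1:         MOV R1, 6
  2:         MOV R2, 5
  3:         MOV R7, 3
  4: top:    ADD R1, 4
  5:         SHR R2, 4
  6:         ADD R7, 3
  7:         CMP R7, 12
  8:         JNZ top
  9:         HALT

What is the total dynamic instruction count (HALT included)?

19

MOV R1, 6 → R1=6
MOV R2, 5 → R2=5
MOV R7, 3 → R7=3
ADD R1, 4 → R1=6+4=10
SHR R2, 4 → R2=5>>4=0
ADD R7, 3 → R7=3+3=6
CMP R7, 12  (cmp 6,12)
JNZ top: taken
ADD R1, 4 → R1=10+4=14
SHR R2, 4 → R2=0>>4=0
ADD R7, 3 → R7=6+3=9
CMP R7, 12  (cmp 9,12)
JNZ top: taken
ADD R1, 4 → R1=14+4=18
SHR R2, 4 → R2=0>>4=0
ADD R7, 3 → R7=9+3=12
CMP R7, 12  (cmp 12,12)
JNZ top: not taken
halt.
Total executed instructions: 19.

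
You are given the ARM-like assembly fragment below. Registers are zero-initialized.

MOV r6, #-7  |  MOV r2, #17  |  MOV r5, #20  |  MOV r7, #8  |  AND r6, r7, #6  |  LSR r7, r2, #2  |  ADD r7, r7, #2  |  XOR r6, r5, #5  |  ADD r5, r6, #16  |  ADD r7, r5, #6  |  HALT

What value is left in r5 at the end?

33

MOV r6, #-7 → r6=-7
MOV r2, #17 → r2=17
MOV r5, #20 → r5=20
MOV r7, #8 → r7=8
AND r6, r7, #6 → r6=8&6=0
LSR r7, r2, #2 → r7=17>>2=4
ADD r7, r7, #2 → r7=4+2=6
XOR r6, r5, #5 → r6=20^5=17
ADD r5, r6, #16 → r5=17+16=33
ADD r7, r5, #6 → r7=33+6=39
halt.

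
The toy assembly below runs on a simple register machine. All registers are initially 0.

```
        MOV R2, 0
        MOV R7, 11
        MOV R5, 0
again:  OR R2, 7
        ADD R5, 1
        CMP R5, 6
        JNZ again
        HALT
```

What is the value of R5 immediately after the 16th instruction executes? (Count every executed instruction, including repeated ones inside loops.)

3

after MOV R2, 0: R2=0
after MOV R7, 11: R7=11
after MOV R5, 0: R5=0
after OR R2, 7: R2=0|7=7
after ADD R5, 1: R5=0+1=1
CMP R5, 6  (cmp 1,6)
JNZ again: taken
after OR R2, 7: R2=7|7=7
after ADD R5, 1: R5=1+1=2
CMP R5, 6  (cmp 2,6)
JNZ again: taken
after OR R2, 7: R2=7|7=7
after ADD R5, 1: R5=2+1=3
CMP R5, 6  (cmp 3,6)
JNZ again: taken
after OR R2, 7: R2=7|7=7
After step 16: R5 = 3.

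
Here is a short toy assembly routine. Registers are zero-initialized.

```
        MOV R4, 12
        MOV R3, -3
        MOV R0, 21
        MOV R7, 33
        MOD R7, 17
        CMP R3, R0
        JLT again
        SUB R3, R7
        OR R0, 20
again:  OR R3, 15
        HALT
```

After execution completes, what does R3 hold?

after MOV R4, 12: R4=12
after MOV R3, -3: R3=-3
after MOV R0, 21: R0=21
after MOV R7, 33: R7=33
after MOD R7, 17: R7=33%17=16
CMP R3, R0  (cmp -3,21)
JLT again: taken
after OR R3, 15: R3=(-3)|15=-1
halt.

-1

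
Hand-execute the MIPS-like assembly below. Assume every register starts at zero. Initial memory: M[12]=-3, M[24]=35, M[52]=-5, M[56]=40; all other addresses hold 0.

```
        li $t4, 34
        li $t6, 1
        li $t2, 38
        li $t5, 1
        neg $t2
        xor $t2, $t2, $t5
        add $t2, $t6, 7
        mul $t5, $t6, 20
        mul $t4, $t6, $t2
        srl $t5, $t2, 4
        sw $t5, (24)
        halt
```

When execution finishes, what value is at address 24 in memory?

0

$t4=34
$t6=1
$t2=38
$t5=1
$t2=-(38)=-38
$t2=(-38)^1=-37
$t2=1+7=8
$t5=1*20=20
$t4=1*8=8
$t5=8>>4=0
sw $t5, (24) → M[24]=0
halt.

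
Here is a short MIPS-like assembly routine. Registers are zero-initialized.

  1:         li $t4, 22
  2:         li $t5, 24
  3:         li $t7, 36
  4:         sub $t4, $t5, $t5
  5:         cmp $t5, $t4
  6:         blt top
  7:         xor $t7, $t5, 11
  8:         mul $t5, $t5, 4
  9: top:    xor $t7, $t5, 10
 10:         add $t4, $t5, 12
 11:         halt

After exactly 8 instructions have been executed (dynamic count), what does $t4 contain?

li $t4, 22 → $t4=22
li $t5, 24 → $t5=24
li $t7, 36 → $t7=36
sub $t4, $t5, $t5 → $t4=24-24=0
cmp $t5, $t4  (cmp 24,0)
blt top: not taken
xor $t7, $t5, 11 → $t7=24^11=19
mul $t5, $t5, 4 → $t5=24*4=96
After step 8: $t4 = 0.

0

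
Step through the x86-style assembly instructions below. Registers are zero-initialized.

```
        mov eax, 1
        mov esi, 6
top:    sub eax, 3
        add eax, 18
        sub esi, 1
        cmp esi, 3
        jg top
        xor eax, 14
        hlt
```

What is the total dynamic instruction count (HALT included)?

19

eax=1
esi=6
eax=1-3=-2
eax=(-2)+18=16
esi=6-1=5
cmp esi, 3  (cmp 5,3)
jg top: taken
eax=16-3=13
eax=13+18=31
esi=5-1=4
cmp esi, 3  (cmp 4,3)
jg top: taken
eax=31-3=28
eax=28+18=46
esi=4-1=3
cmp esi, 3  (cmp 3,3)
jg top: not taken
eax=46^14=32
halt.
Total executed instructions: 19.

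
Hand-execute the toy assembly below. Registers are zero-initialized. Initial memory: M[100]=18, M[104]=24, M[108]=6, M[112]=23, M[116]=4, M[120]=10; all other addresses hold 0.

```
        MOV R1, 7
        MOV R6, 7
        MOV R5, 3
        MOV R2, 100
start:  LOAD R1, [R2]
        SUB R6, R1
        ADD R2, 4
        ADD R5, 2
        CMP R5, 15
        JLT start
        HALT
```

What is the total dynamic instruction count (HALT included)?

R1=7
R6=7
R5=3
R2=100
R1=M[100]=18
R6=7-18=-11
R2=100+4=104
R5=3+2=5
CMP R5, 15  (cmp 5,15)
JLT start: taken
R1=M[104]=24
R6=(-11)-24=-35
R2=104+4=108
R5=5+2=7
CMP R5, 15  (cmp 7,15)
JLT start: taken
R1=M[108]=6
R6=(-35)-6=-41
R2=108+4=112
R5=7+2=9
CMP R5, 15  (cmp 9,15)
JLT start: taken
R1=M[112]=23
R6=(-41)-23=-64
R2=112+4=116
R5=9+2=11
CMP R5, 15  (cmp 11,15)
JLT start: taken
R1=M[116]=4
R6=(-64)-4=-68
R2=116+4=120
R5=11+2=13
CMP R5, 15  (cmp 13,15)
JLT start: taken
R1=M[120]=10
R6=(-68)-10=-78
R2=120+4=124
R5=13+2=15
CMP R5, 15  (cmp 15,15)
JLT start: not taken
halt.
Total executed instructions: 41.

41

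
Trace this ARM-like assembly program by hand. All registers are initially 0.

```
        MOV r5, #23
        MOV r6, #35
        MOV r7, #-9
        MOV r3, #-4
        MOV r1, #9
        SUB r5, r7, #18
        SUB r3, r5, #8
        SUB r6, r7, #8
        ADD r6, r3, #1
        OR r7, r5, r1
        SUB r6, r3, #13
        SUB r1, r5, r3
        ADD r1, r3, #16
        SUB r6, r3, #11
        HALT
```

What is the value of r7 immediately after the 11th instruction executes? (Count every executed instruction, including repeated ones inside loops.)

-19

after MOV r5, #23: r5=23
after MOV r6, #35: r6=35
after MOV r7, #-9: r7=-9
after MOV r3, #-4: r3=-4
after MOV r1, #9: r1=9
after SUB r5, r7, #18: r5=(-9)-18=-27
after SUB r3, r5, #8: r3=(-27)-8=-35
after SUB r6, r7, #8: r6=(-9)-8=-17
after ADD r6, r3, #1: r6=(-35)+1=-34
after OR r7, r5, r1: r7=(-27)|9=-19
after SUB r6, r3, #13: r6=(-35)-13=-48
After step 11: r7 = -19.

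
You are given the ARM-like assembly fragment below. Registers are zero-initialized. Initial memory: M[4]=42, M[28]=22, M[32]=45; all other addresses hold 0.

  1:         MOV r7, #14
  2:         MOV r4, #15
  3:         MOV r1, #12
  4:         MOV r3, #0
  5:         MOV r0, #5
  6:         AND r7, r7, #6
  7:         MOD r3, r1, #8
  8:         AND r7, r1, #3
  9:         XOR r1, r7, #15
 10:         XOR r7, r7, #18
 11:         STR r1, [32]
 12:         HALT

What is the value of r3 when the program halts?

MOV r7, #14 → r7=14
MOV r4, #15 → r4=15
MOV r1, #12 → r1=12
MOV r3, #0 → r3=0
MOV r0, #5 → r0=5
AND r7, r7, #6 → r7=14&6=6
MOD r3, r1, #8 → r3=12%8=4
AND r7, r1, #3 → r7=12&3=0
XOR r1, r7, #15 → r1=0^15=15
XOR r7, r7, #18 → r7=0^18=18
STR r1, [32] → M[32]=15
halt.

4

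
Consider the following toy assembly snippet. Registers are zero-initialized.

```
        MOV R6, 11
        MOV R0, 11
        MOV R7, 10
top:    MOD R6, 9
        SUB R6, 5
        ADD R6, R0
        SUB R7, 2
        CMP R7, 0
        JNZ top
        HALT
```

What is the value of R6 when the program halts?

14

MOV R6, 11 → R6=11
MOV R0, 11 → R0=11
MOV R7, 10 → R7=10
MOD R6, 9 → R6=11%9=2
SUB R6, 5 → R6=2-5=-3
ADD R6, R0 → R6=(-3)+11=8
SUB R7, 2 → R7=10-2=8
CMP R7, 0  (cmp 8,0)
JNZ top: taken
MOD R6, 9 → R6=8%9=8
SUB R6, 5 → R6=8-5=3
ADD R6, R0 → R6=3+11=14
SUB R7, 2 → R7=8-2=6
CMP R7, 0  (cmp 6,0)
JNZ top: taken
MOD R6, 9 → R6=14%9=5
SUB R6, 5 → R6=5-5=0
ADD R6, R0 → R6=0+11=11
SUB R7, 2 → R7=6-2=4
CMP R7, 0  (cmp 4,0)
JNZ top: taken
MOD R6, 9 → R6=11%9=2
SUB R6, 5 → R6=2-5=-3
ADD R6, R0 → R6=(-3)+11=8
SUB R7, 2 → R7=4-2=2
CMP R7, 0  (cmp 2,0)
JNZ top: taken
MOD R6, 9 → R6=8%9=8
SUB R6, 5 → R6=8-5=3
ADD R6, R0 → R6=3+11=14
SUB R7, 2 → R7=2-2=0
CMP R7, 0  (cmp 0,0)
JNZ top: not taken
halt.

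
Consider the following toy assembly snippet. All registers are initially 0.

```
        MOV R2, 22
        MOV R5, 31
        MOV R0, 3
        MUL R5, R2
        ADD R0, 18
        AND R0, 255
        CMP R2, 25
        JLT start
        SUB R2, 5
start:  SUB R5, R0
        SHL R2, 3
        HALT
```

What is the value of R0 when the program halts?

21

R2=22
R5=31
R0=3
R5=31*22=682
R0=3+18=21
R0=21&255=21
CMP R2, 25  (cmp 22,25)
JLT start: taken
R5=682-21=661
R2=22<<3=176
halt.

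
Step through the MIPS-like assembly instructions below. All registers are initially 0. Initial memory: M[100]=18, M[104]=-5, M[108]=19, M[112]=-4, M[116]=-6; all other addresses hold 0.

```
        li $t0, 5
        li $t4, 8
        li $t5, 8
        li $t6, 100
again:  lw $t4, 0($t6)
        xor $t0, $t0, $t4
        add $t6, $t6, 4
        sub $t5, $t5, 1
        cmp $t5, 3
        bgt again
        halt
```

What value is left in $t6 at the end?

li $t0, 5 → $t0=5
li $t4, 8 → $t4=8
li $t5, 8 → $t5=8
li $t6, 100 → $t6=100
lw $t4, 0($t6) → $t4=M[100]=18
xor $t0, $t0, $t4 → $t0=5^18=23
add $t6, $t6, 4 → $t6=100+4=104
sub $t5, $t5, 1 → $t5=8-1=7
cmp $t5, 3  (cmp 7,3)
bgt again: taken
lw $t4, 0($t6) → $t4=M[104]=-5
xor $t0, $t0, $t4 → $t0=23^(-5)=-20
add $t6, $t6, 4 → $t6=104+4=108
sub $t5, $t5, 1 → $t5=7-1=6
cmp $t5, 3  (cmp 6,3)
bgt again: taken
lw $t4, 0($t6) → $t4=M[108]=19
xor $t0, $t0, $t4 → $t0=(-20)^19=-1
add $t6, $t6, 4 → $t6=108+4=112
sub $t5, $t5, 1 → $t5=6-1=5
cmp $t5, 3  (cmp 5,3)
bgt again: taken
lw $t4, 0($t6) → $t4=M[112]=-4
xor $t0, $t0, $t4 → $t0=(-1)^(-4)=3
add $t6, $t6, 4 → $t6=112+4=116
sub $t5, $t5, 1 → $t5=5-1=4
cmp $t5, 3  (cmp 4,3)
bgt again: taken
lw $t4, 0($t6) → $t4=M[116]=-6
xor $t0, $t0, $t4 → $t0=3^(-6)=-7
add $t6, $t6, 4 → $t6=116+4=120
sub $t5, $t5, 1 → $t5=4-1=3
cmp $t5, 3  (cmp 3,3)
bgt again: not taken
halt.

120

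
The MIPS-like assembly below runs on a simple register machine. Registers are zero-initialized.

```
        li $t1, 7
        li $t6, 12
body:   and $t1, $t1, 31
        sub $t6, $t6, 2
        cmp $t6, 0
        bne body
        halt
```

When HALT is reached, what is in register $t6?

after li $t1, 7: $t1=7
after li $t6, 12: $t6=12
after and $t1, $t1, 31: $t1=7&31=7
after sub $t6, $t6, 2: $t6=12-2=10
cmp $t6, 0  (cmp 10,0)
bne body: taken
after and $t1, $t1, 31: $t1=7&31=7
after sub $t6, $t6, 2: $t6=10-2=8
cmp $t6, 0  (cmp 8,0)
bne body: taken
after and $t1, $t1, 31: $t1=7&31=7
after sub $t6, $t6, 2: $t6=8-2=6
cmp $t6, 0  (cmp 6,0)
bne body: taken
after and $t1, $t1, 31: $t1=7&31=7
after sub $t6, $t6, 2: $t6=6-2=4
cmp $t6, 0  (cmp 4,0)
bne body: taken
after and $t1, $t1, 31: $t1=7&31=7
after sub $t6, $t6, 2: $t6=4-2=2
cmp $t6, 0  (cmp 2,0)
bne body: taken
after and $t1, $t1, 31: $t1=7&31=7
after sub $t6, $t6, 2: $t6=2-2=0
cmp $t6, 0  (cmp 0,0)
bne body: not taken
halt.

0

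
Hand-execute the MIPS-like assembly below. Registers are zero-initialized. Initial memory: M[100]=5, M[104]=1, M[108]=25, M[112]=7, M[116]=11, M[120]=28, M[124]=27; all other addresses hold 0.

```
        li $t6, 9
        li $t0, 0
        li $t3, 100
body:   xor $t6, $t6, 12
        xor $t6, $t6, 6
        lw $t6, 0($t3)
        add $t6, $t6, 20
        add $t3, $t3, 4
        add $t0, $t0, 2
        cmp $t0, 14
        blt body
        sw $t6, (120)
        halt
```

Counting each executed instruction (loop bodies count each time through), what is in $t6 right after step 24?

45

after li $t6, 9: $t6=9
after li $t0, 0: $t0=0
after li $t3, 100: $t3=100
after xor $t6, $t6, 12: $t6=9^12=5
after xor $t6, $t6, 6: $t6=5^6=3
after lw $t6, 0($t3): $t6=M[100]=5
after add $t6, $t6, 20: $t6=5+20=25
after add $t3, $t3, 4: $t3=100+4=104
after add $t0, $t0, 2: $t0=0+2=2
cmp $t0, 14  (cmp 2,14)
blt body: taken
after xor $t6, $t6, 12: $t6=25^12=21
after xor $t6, $t6, 6: $t6=21^6=19
after lw $t6, 0($t3): $t6=M[104]=1
after add $t6, $t6, 20: $t6=1+20=21
after add $t3, $t3, 4: $t3=104+4=108
after add $t0, $t0, 2: $t0=2+2=4
cmp $t0, 14  (cmp 4,14)
blt body: taken
after xor $t6, $t6, 12: $t6=21^12=25
after xor $t6, $t6, 6: $t6=25^6=31
after lw $t6, 0($t3): $t6=M[108]=25
after add $t6, $t6, 20: $t6=25+20=45
after add $t3, $t3, 4: $t3=108+4=112
After step 24: $t6 = 45.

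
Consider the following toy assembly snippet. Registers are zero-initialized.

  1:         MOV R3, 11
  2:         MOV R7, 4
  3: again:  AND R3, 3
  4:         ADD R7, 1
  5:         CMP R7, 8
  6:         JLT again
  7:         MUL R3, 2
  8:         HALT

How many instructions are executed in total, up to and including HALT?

after MOV R3, 11: R3=11
after MOV R7, 4: R7=4
after AND R3, 3: R3=11&3=3
after ADD R7, 1: R7=4+1=5
CMP R7, 8  (cmp 5,8)
JLT again: taken
after AND R3, 3: R3=3&3=3
after ADD R7, 1: R7=5+1=6
CMP R7, 8  (cmp 6,8)
JLT again: taken
after AND R3, 3: R3=3&3=3
after ADD R7, 1: R7=6+1=7
CMP R7, 8  (cmp 7,8)
JLT again: taken
after AND R3, 3: R3=3&3=3
after ADD R7, 1: R7=7+1=8
CMP R7, 8  (cmp 8,8)
JLT again: not taken
after MUL R3, 2: R3=3*2=6
halt.
Total executed instructions: 20.

20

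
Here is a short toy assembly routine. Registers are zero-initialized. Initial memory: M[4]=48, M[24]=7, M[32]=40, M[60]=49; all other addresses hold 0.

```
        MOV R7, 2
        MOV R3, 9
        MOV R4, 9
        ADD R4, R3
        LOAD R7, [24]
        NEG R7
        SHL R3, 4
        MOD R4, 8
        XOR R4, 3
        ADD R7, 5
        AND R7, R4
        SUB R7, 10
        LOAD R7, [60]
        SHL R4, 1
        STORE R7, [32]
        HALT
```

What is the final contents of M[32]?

R7=2
R3=9
R4=9
R4=9+9=18
R7=M[24]=7
R7=-(7)=-7
R3=9<<4=144
R4=18%8=2
R4=2^3=1
R7=(-7)+5=-2
R7=(-2)&1=0
R7=0-10=-10
R7=M[60]=49
R4=1<<1=2
STORE R7, [32] → M[32]=49
halt.

49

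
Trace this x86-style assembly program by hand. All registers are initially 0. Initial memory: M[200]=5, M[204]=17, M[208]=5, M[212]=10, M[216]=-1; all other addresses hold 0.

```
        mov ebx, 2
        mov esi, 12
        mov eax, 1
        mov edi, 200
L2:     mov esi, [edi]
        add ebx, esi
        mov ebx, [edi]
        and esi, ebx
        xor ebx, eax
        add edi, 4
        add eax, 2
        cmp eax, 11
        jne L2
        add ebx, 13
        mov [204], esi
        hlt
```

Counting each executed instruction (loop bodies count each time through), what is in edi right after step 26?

208

ebx=2
esi=12
eax=1
edi=200
esi=M[200]=5
ebx=2+5=7
ebx=M[200]=5
esi=5&5=5
ebx=5^1=4
edi=200+4=204
eax=1+2=3
cmp eax, 11  (cmp 3,11)
jne L2: taken
esi=M[204]=17
ebx=4+17=21
ebx=M[204]=17
esi=17&17=17
ebx=17^3=18
edi=204+4=208
eax=3+2=5
cmp eax, 11  (cmp 5,11)
jne L2: taken
esi=M[208]=5
ebx=18+5=23
ebx=M[208]=5
esi=5&5=5
After step 26: edi = 208.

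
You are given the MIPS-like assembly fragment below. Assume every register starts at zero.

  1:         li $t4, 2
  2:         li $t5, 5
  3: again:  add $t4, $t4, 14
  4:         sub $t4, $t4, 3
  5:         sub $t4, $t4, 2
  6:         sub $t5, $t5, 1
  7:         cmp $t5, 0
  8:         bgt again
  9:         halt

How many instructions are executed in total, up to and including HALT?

33

$t4=2
$t5=5
$t4=2+14=16
$t4=16-3=13
$t4=13-2=11
$t5=5-1=4
cmp $t5, 0  (cmp 4,0)
bgt again: taken
$t4=11+14=25
$t4=25-3=22
$t4=22-2=20
$t5=4-1=3
cmp $t5, 0  (cmp 3,0)
bgt again: taken
$t4=20+14=34
$t4=34-3=31
$t4=31-2=29
$t5=3-1=2
cmp $t5, 0  (cmp 2,0)
bgt again: taken
$t4=29+14=43
$t4=43-3=40
$t4=40-2=38
$t5=2-1=1
cmp $t5, 0  (cmp 1,0)
bgt again: taken
$t4=38+14=52
$t4=52-3=49
$t4=49-2=47
$t5=1-1=0
cmp $t5, 0  (cmp 0,0)
bgt again: not taken
halt.
Total executed instructions: 33.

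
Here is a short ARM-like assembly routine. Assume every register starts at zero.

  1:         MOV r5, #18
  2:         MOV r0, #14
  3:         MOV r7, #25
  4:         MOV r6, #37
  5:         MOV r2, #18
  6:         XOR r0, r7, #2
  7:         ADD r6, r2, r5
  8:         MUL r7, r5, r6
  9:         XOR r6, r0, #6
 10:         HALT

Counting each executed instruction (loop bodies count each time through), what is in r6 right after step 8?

MOV r5, #18 → r5=18
MOV r0, #14 → r0=14
MOV r7, #25 → r7=25
MOV r6, #37 → r6=37
MOV r2, #18 → r2=18
XOR r0, r7, #2 → r0=25^2=27
ADD r6, r2, r5 → r6=18+18=36
MUL r7, r5, r6 → r7=18*36=648
After step 8: r6 = 36.

36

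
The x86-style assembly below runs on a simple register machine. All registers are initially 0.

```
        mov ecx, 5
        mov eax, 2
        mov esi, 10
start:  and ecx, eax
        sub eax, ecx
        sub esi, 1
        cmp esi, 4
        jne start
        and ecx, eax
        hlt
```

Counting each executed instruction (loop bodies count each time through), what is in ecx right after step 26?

ecx=5
eax=2
esi=10
ecx=5&2=0
eax=2-0=2
esi=10-1=9
cmp esi, 4  (cmp 9,4)
jne start: taken
ecx=0&2=0
eax=2-0=2
esi=9-1=8
cmp esi, 4  (cmp 8,4)
jne start: taken
ecx=0&2=0
eax=2-0=2
esi=8-1=7
cmp esi, 4  (cmp 7,4)
jne start: taken
ecx=0&2=0
eax=2-0=2
esi=7-1=6
cmp esi, 4  (cmp 6,4)
jne start: taken
ecx=0&2=0
eax=2-0=2
esi=6-1=5
After step 26: ecx = 0.

0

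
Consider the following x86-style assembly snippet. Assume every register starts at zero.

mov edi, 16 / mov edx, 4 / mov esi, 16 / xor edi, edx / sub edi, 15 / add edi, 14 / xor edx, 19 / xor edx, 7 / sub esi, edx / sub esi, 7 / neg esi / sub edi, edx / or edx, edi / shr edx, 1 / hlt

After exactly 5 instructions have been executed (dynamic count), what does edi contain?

5

edi=16
edx=4
esi=16
edi=16^4=20
edi=20-15=5
After step 5: edi = 5.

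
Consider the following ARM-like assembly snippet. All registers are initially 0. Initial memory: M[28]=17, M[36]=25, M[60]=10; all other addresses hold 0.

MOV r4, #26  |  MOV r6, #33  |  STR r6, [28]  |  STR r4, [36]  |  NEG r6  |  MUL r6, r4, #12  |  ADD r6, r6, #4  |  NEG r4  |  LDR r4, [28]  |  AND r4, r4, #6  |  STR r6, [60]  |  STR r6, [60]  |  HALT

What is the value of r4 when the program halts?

MOV r4, #26 → r4=26
MOV r6, #33 → r6=33
STR r6, [28] → M[28]=33
STR r4, [36] → M[36]=26
NEG r6 → r6=-(33)=-33
MUL r6, r4, #12 → r6=26*12=312
ADD r6, r6, #4 → r6=312+4=316
NEG r4 → r4=-(26)=-26
LDR r4, [28] → r4=M[28]=33
AND r4, r4, #6 → r4=33&6=0
STR r6, [60] → M[60]=316
STR r6, [60] → M[60]=316
halt.

0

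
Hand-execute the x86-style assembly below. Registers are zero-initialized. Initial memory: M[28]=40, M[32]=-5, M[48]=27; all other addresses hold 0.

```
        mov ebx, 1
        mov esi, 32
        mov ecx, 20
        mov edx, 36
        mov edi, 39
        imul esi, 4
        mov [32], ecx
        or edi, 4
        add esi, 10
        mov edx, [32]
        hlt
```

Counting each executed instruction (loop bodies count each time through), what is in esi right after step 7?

after mov ebx, 1: ebx=1
after mov esi, 32: esi=32
after mov ecx, 20: ecx=20
after mov edx, 36: edx=36
after mov edi, 39: edi=39
after imul esi, 4: esi=32*4=128
mov [32], ecx → M[32]=20
After step 7: esi = 128.

128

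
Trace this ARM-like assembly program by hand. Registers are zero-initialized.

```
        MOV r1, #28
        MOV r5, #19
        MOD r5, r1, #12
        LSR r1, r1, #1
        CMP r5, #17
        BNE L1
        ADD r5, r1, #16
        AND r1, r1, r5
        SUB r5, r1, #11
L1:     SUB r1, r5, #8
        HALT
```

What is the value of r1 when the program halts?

r1=28
r5=19
r5=28%12=4
r1=28>>1=14
CMP r5, #17  (cmp 4,17)
BNE L1: taken
r1=4-8=-4
halt.

-4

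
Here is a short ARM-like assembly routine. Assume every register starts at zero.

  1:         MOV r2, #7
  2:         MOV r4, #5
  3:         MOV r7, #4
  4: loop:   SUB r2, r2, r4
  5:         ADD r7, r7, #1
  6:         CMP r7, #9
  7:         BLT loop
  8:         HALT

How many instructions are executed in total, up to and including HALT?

MOV r2, #7 → r2=7
MOV r4, #5 → r4=5
MOV r7, #4 → r7=4
SUB r2, r2, r4 → r2=7-5=2
ADD r7, r7, #1 → r7=4+1=5
CMP r7, #9  (cmp 5,9)
BLT loop: taken
SUB r2, r2, r4 → r2=2-5=-3
ADD r7, r7, #1 → r7=5+1=6
CMP r7, #9  (cmp 6,9)
BLT loop: taken
SUB r2, r2, r4 → r2=(-3)-5=-8
ADD r7, r7, #1 → r7=6+1=7
CMP r7, #9  (cmp 7,9)
BLT loop: taken
SUB r2, r2, r4 → r2=(-8)-5=-13
ADD r7, r7, #1 → r7=7+1=8
CMP r7, #9  (cmp 8,9)
BLT loop: taken
SUB r2, r2, r4 → r2=(-13)-5=-18
ADD r7, r7, #1 → r7=8+1=9
CMP r7, #9  (cmp 9,9)
BLT loop: not taken
halt.
Total executed instructions: 24.

24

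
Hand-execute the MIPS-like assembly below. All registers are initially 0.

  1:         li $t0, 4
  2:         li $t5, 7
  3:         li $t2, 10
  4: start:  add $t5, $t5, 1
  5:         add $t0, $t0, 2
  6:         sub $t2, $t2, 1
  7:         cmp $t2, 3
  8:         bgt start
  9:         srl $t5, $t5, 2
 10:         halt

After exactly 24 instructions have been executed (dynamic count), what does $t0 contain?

12

li $t0, 4 → $t0=4
li $t5, 7 → $t5=7
li $t2, 10 → $t2=10
add $t5, $t5, 1 → $t5=7+1=8
add $t0, $t0, 2 → $t0=4+2=6
sub $t2, $t2, 1 → $t2=10-1=9
cmp $t2, 3  (cmp 9,3)
bgt start: taken
add $t5, $t5, 1 → $t5=8+1=9
add $t0, $t0, 2 → $t0=6+2=8
sub $t2, $t2, 1 → $t2=9-1=8
cmp $t2, 3  (cmp 8,3)
bgt start: taken
add $t5, $t5, 1 → $t5=9+1=10
add $t0, $t0, 2 → $t0=8+2=10
sub $t2, $t2, 1 → $t2=8-1=7
cmp $t2, 3  (cmp 7,3)
bgt start: taken
add $t5, $t5, 1 → $t5=10+1=11
add $t0, $t0, 2 → $t0=10+2=12
sub $t2, $t2, 1 → $t2=7-1=6
cmp $t2, 3  (cmp 6,3)
bgt start: taken
add $t5, $t5, 1 → $t5=11+1=12
After step 24: $t0 = 12.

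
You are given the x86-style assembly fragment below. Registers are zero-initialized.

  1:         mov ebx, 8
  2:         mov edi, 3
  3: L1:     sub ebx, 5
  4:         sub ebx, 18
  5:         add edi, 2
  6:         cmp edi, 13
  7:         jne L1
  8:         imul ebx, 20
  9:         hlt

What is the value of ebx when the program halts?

after mov ebx, 8: ebx=8
after mov edi, 3: edi=3
after sub ebx, 5: ebx=8-5=3
after sub ebx, 18: ebx=3-18=-15
after add edi, 2: edi=3+2=5
cmp edi, 13  (cmp 5,13)
jne L1: taken
after sub ebx, 5: ebx=(-15)-5=-20
after sub ebx, 18: ebx=(-20)-18=-38
after add edi, 2: edi=5+2=7
cmp edi, 13  (cmp 7,13)
jne L1: taken
after sub ebx, 5: ebx=(-38)-5=-43
after sub ebx, 18: ebx=(-43)-18=-61
after add edi, 2: edi=7+2=9
cmp edi, 13  (cmp 9,13)
jne L1: taken
after sub ebx, 5: ebx=(-61)-5=-66
after sub ebx, 18: ebx=(-66)-18=-84
after add edi, 2: edi=9+2=11
cmp edi, 13  (cmp 11,13)
jne L1: taken
after sub ebx, 5: ebx=(-84)-5=-89
after sub ebx, 18: ebx=(-89)-18=-107
after add edi, 2: edi=11+2=13
cmp edi, 13  (cmp 13,13)
jne L1: not taken
after imul ebx, 20: ebx=(-107)*20=-2140
halt.

-2140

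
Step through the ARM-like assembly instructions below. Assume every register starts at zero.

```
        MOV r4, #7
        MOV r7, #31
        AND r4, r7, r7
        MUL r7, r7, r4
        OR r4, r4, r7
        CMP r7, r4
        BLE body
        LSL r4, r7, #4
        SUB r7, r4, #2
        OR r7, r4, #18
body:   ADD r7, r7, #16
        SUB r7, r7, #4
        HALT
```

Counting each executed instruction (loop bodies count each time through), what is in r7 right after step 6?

r4=7
r7=31
r4=31&31=31
r7=31*31=961
r4=31|961=991
CMP r7, r4  (cmp 961,991)
After step 6: r7 = 961.

961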